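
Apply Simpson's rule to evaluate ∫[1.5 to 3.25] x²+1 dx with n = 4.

f(x) = x²+1
a = 1.5, b = 3.25, n = 4
h = (b - a)/n = 0.437500

Simpson's rule: (h/3)[f(x₀) + 4f(x₁) + 2f(x₂) + ... + f(xₙ)]

x_0 = 1.5000, f(x_0) = 3.250000, coefficient = 1
x_1 = 1.9375, f(x_1) = 4.753906, coefficient = 4
x_2 = 2.3750, f(x_2) = 6.640625, coefficient = 2
x_3 = 2.8125, f(x_3) = 8.910156, coefficient = 4
x_4 = 3.2500, f(x_4) = 11.562500, coefficient = 1

I ≈ (0.437500/3) × 82.750000 = 12.067708
Exact value: 12.067708
Error: 0.000000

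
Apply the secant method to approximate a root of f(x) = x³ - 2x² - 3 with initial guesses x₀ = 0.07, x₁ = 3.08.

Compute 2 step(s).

f(x) = x³ - 2x² - 3
x₀ = 0.07, x₁ = 3.08

Secant formula: x_{n+1} = x_n - f(x_n)(x_n - x_{n-1})/(f(x_n) - f(x_{n-1}))

Iteration 1:
  f(0.070000) = -3.009457
  f(3.080000) = 7.245312
  x_2 = 3.080000 - 7.245312×(3.080000 - 0.070000)/(7.245312 - (-3.009457))
       = 0.953342
Iteration 2:
  f(3.080000) = 7.245312
  f(0.953342) = -3.951266
  x_3 = 0.953342 - (-3.951266)×(0.953342 - 3.080000)/(-3.951266 - 7.245312)
       = 1.703838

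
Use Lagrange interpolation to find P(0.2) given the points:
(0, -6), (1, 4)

Lagrange interpolation formula:
P(x) = Σ yᵢ × Lᵢ(x)
where Lᵢ(x) = Π_{j≠i} (x - xⱼ)/(xᵢ - xⱼ)

L_0(0.2) = (0.2 - 1)/(0 - 1) = 0.800000
L_1(0.2) = (0.2 - 0)/(1 - 0) = 0.200000

P(0.2) = (-6)×L_0(0.2) + 4×L_1(0.2)
P(0.2) = -4.000000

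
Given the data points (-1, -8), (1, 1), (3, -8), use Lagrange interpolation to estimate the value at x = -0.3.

Lagrange interpolation formula:
P(x) = Σ yᵢ × Lᵢ(x)
where Lᵢ(x) = Π_{j≠i} (x - xⱼ)/(xᵢ - xⱼ)

L_0(-0.3) = (-0.3 - 1)/(-1 - 1) × (-0.3 - 3)/(-1 - 3) = 0.536250
L_1(-0.3) = (-0.3 - (-1))/(1 - (-1)) × (-0.3 - 3)/(1 - 3) = 0.577500
L_2(-0.3) = (-0.3 - (-1))/(3 - (-1)) × (-0.3 - 1)/(3 - 1) = -0.113750

P(-0.3) = (-8)×L_0(-0.3) + 1×L_1(-0.3) + (-8)×L_2(-0.3)
P(-0.3) = -2.802500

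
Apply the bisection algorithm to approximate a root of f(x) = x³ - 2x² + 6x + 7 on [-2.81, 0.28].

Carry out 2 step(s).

f(x) = x³ - 2x² + 6x + 7
Initial interval: [-2.81, 0.28]

Iteration 1:
  c_1 = (-2.810000 + 0.280000)/2 = -1.265000
  f(c_1) = f(-1.265000) = -5.814735
  f(a) × f(c) ≥ 0, new interval: [-1.265000, 0.280000]
Iteration 2:
  c_2 = (-1.265000 + 0.280000)/2 = -0.492500
  f(c_2) = f(-0.492500) = 3.440429
  f(a) × f(c) < 0, new interval: [-1.265000, -0.492500]

After 2 iteration(s), the approximation is c_2 = -0.492500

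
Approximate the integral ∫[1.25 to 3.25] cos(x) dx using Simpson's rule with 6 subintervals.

f(x) = cos(x)
a = 1.25, b = 3.25, n = 6
h = (b - a)/n = 0.333333

Simpson's rule: (h/3)[f(x₀) + 4f(x₁) + 2f(x₂) + ... + f(xₙ)]

x_0 = 1.2500, f(x_0) = 0.315322, coefficient = 1
x_1 = 1.5833, f(x_1) = -0.012537, coefficient = 4
x_2 = 1.9167, f(x_2) = -0.339016, coefficient = 2
x_3 = 2.2500, f(x_3) = -0.628174, coefficient = 4
x_4 = 2.5833, f(x_4) = -0.848178, coefficient = 2
x_5 = 2.9167, f(x_5) = -0.974811, coefficient = 4
x_6 = 3.2500, f(x_6) = -0.994130, coefficient = 1

I ≈ (0.333333/3) × -9.515279 = -1.057253
Exact value: -1.057180
Error: 0.000073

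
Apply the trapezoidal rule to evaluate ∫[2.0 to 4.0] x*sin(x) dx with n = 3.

f(x) = x*sin(x)
a = 2.0, b = 4.0, n = 3
h = (b - a)/n = 0.666667

Trapezoidal rule: (h/2)[f(x₀) + 2f(x₁) + 2f(x₂) + ... + f(xₙ)]

x_0 = 2.0000, f(x_0) = 1.818595, coefficient = 1
x_1 = 2.6667, f(x_1) = 1.219394, coefficient = 2
x_2 = 3.3333, f(x_2) = -0.635227, coefficient = 2
x_3 = 4.0000, f(x_3) = -3.027210, coefficient = 1

I ≈ (0.666667/2) × -0.040281 = -0.013427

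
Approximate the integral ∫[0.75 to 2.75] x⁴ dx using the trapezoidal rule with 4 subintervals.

f(x) = x⁴
a = 0.75, b = 2.75, n = 4
h = (b - a)/n = 0.500000

Trapezoidal rule: (h/2)[f(x₀) + 2f(x₁) + 2f(x₂) + ... + f(xₙ)]

x_0 = 0.7500, f(x_0) = 0.316406, coefficient = 1
x_1 = 1.2500, f(x_1) = 2.441406, coefficient = 2
x_2 = 1.7500, f(x_2) = 9.378906, coefficient = 2
x_3 = 2.2500, f(x_3) = 25.628906, coefficient = 2
x_4 = 2.7500, f(x_4) = 57.191406, coefficient = 1

I ≈ (0.500000/2) × 132.406250 = 33.101562
Exact value: 31.407813
Error: 1.693750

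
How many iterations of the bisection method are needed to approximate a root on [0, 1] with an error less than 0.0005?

We need (b-a)/2^n ≤ 0.0005
(1 - 0)/2^n ≤ 0.0005
1/2^n ≤ 0.0005
2^n ≥ 2000
n ≥ log₂(2000) = 10.97
n ≥ 11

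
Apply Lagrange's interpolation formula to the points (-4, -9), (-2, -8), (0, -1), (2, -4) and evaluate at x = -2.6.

Lagrange interpolation formula:
P(x) = Σ yᵢ × Lᵢ(x)
where Lᵢ(x) = Π_{j≠i} (x - xⱼ)/(xᵢ - xⱼ)

L_0(-2.6) = (-2.6 - (-2))/(-4 - (-2)) × (-2.6 - 0)/(-4 - 0) × (-2.6 - 2)/(-4 - 2) = 0.149500
L_1(-2.6) = (-2.6 - (-4))/(-2 - (-4)) × (-2.6 - 0)/(-2 - 0) × (-2.6 - 2)/(-2 - 2) = 1.046500
L_2(-2.6) = (-2.6 - (-4))/(0 - (-4)) × (-2.6 - (-2))/(0 - (-2)) × (-2.6 - 2)/(0 - 2) = -0.241500
L_3(-2.6) = (-2.6 - (-4))/(2 - (-4)) × (-2.6 - (-2))/(2 - (-2)) × (-2.6 - 0)/(2 - 0) = 0.045500

P(-2.6) = (-9)×L_0(-2.6) + (-8)×L_1(-2.6) + (-1)×L_2(-2.6) + (-4)×L_3(-2.6)
P(-2.6) = -9.658000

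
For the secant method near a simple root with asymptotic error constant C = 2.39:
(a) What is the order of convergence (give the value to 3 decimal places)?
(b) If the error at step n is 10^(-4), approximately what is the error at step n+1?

(a) Secant method has superlinear convergence with order φ = (1+√5)/2 ≈ 1.618.
    This means |e_{n+1}| ≈ C|e_n|^1.618.

(b) With |e_n| = 10^(-4) and C = 2.39:
    |e_{n+1}| ≈ 2.39 × (10^(-4))^1.618 = 2.39 × 10^(-6.47)

(a) ≈ 1.618 (golden ratio); (b) |e_{n+1}| ≈ 8.059e-07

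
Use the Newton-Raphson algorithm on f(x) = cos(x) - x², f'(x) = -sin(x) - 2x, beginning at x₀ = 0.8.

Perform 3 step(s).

f(x) = cos(x) - x²
f'(x) = -sin(x) - 2x
x₀ = 0.8

Newton-Raphson formula: x_{n+1} = x_n - f(x_n)/f'(x_n)

Iteration 1:
  f(0.800000) = 0.056707
  f'(0.800000) = -2.317356
  x_1 = 0.800000 - 0.056707/(-2.317356) = 0.824470
Iteration 2:
  f(0.824470) = -0.000806
  f'(0.824470) = -2.383129
  x_2 = 0.824470 - (-0.000806)/(-2.383129) = 0.824132
Iteration 3:
  f(0.824132) = 0.000000
  f'(0.824132) = -2.382224
  x_3 = 0.824132 - 0.000000/(-2.382224) = 0.824132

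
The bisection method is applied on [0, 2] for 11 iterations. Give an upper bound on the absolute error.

Bisection error bound: |error| ≤ (b-a)/2^n
|error| ≤ (2 - 0)/2^11 = 2/2^11
|error| ≤ 0.0009765625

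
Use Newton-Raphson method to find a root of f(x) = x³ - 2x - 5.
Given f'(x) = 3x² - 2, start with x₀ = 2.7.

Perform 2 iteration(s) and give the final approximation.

f(x) = x³ - 2x - 5
f'(x) = 3x² - 2
x₀ = 2.7

Newton-Raphson formula: x_{n+1} = x_n - f(x_n)/f'(x_n)

Iteration 1:
  f(2.700000) = 9.283000
  f'(2.700000) = 19.870000
  x_1 = 2.700000 - 9.283000/19.870000 = 2.232813
Iteration 2:
  f(2.232813) = 1.665964
  f'(2.232813) = 12.956366
  x_2 = 2.232813 - 1.665964/12.956366 = 2.104231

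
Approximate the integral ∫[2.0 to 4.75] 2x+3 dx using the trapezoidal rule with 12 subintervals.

f(x) = 2x+3
a = 2.0, b = 4.75, n = 12
h = (b - a)/n = 0.229167

Trapezoidal rule: (h/2)[f(x₀) + 2f(x₁) + 2f(x₂) + ... + f(xₙ)]

x_0 = 2.0000, f(x_0) = 7.000000, coefficient = 1
x_1 = 2.2292, f(x_1) = 7.458333, coefficient = 2
x_2 = 2.4583, f(x_2) = 7.916667, coefficient = 2
x_3 = 2.6875, f(x_3) = 8.375000, coefficient = 2
x_4 = 2.9167, f(x_4) = 8.833333, coefficient = 2
x_5 = 3.1458, f(x_5) = 9.291667, coefficient = 2
x_6 = 3.3750, f(x_6) = 9.750000, coefficient = 2
x_7 = 3.6042, f(x_7) = 10.208333, coefficient = 2
x_8 = 3.8333, f(x_8) = 10.666667, coefficient = 2
x_9 = 4.0625, f(x_9) = 11.125000, coefficient = 2
x_10 = 4.2917, f(x_10) = 11.583333, coefficient = 2
x_11 = 4.5208, f(x_11) = 12.041667, coefficient = 2
x_12 = 4.7500, f(x_12) = 12.500000, coefficient = 1

I ≈ (0.229167/2) × 234.000000 = 26.812500
Exact value: 26.812500
Error: 0.000000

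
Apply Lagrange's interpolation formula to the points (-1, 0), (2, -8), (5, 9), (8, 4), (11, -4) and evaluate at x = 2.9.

Lagrange interpolation formula:
P(x) = Σ yᵢ × Lᵢ(x)
where Lᵢ(x) = Π_{j≠i} (x - xⱼ)/(xᵢ - xⱼ)

L_0(2.9) = (2.9 - 2)/(-1 - 2) × (2.9 - 5)/(-1 - 5) × (2.9 - 8)/(-1 - 8) × (2.9 - 11)/(-1 - 11) = -0.040162
L_1(2.9) = (2.9 - (-1))/(2 - (-1)) × (2.9 - 5)/(2 - 5) × (2.9 - 8)/(2 - 8) × (2.9 - 11)/(2 - 11) = 0.696150
L_2(2.9) = (2.9 - (-1))/(5 - (-1)) × (2.9 - 2)/(5 - 2) × (2.9 - 8)/(5 - 8) × (2.9 - 11)/(5 - 11) = 0.447525
L_3(2.9) = (2.9 - (-1))/(8 - (-1)) × (2.9 - 2)/(8 - 2) × (2.9 - 5)/(8 - 5) × (2.9 - 11)/(8 - 11) = -0.122850
L_4(2.9) = (2.9 - (-1))/(11 - (-1)) × (2.9 - 2)/(11 - 2) × (2.9 - 5)/(11 - 5) × (2.9 - 8)/(11 - 8) = 0.019338

P(2.9) = 0×L_0(2.9) + (-8)×L_1(2.9) + 9×L_2(2.9) + 4×L_3(2.9) + (-4)×L_4(2.9)
P(2.9) = -2.110225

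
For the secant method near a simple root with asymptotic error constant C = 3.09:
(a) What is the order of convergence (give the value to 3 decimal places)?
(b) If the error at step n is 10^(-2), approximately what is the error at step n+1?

(a) Secant method has superlinear convergence with order φ = (1+√5)/2 ≈ 1.618.
    This means |e_{n+1}| ≈ C|e_n|^1.618.

(b) With |e_n| = 10^(-2) and C = 3.09:
    |e_{n+1}| ≈ 3.09 × (10^(-2))^1.618 = 3.09 × 10^(-3.24)

(a) ≈ 1.618 (golden ratio); (b) |e_{n+1}| ≈ 1.794e-03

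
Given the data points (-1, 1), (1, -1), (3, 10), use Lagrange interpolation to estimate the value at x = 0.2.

Lagrange interpolation formula:
P(x) = Σ yᵢ × Lᵢ(x)
where Lᵢ(x) = Π_{j≠i} (x - xⱼ)/(xᵢ - xⱼ)

L_0(0.2) = (0.2 - 1)/(-1 - 1) × (0.2 - 3)/(-1 - 3) = 0.280000
L_1(0.2) = (0.2 - (-1))/(1 - (-1)) × (0.2 - 3)/(1 - 3) = 0.840000
L_2(0.2) = (0.2 - (-1))/(3 - (-1)) × (0.2 - 1)/(3 - 1) = -0.120000

P(0.2) = 1×L_0(0.2) + (-1)×L_1(0.2) + 10×L_2(0.2)
P(0.2) = -1.760000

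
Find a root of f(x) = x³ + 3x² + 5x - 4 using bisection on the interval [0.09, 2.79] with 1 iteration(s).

f(x) = x³ + 3x² + 5x - 4
Initial interval: [0.09, 2.79]

Iteration 1:
  c_1 = (0.090000 + 2.790000)/2 = 1.440000
  f(c_1) = f(1.440000) = 12.406784
  f(a) × f(c) < 0, new interval: [0.090000, 1.440000]

After 1 iteration(s), the approximation is c_1 = 1.440000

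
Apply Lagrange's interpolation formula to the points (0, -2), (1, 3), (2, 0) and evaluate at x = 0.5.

Lagrange interpolation formula:
P(x) = Σ yᵢ × Lᵢ(x)
where Lᵢ(x) = Π_{j≠i} (x - xⱼ)/(xᵢ - xⱼ)

L_0(0.5) = (0.5 - 1)/(0 - 1) × (0.5 - 2)/(0 - 2) = 0.375000
L_1(0.5) = (0.5 - 0)/(1 - 0) × (0.5 - 2)/(1 - 2) = 0.750000
L_2(0.5) = (0.5 - 0)/(2 - 0) × (0.5 - 1)/(2 - 1) = -0.125000

P(0.5) = (-2)×L_0(0.5) + 3×L_1(0.5) + 0×L_2(0.5)
P(0.5) = 1.500000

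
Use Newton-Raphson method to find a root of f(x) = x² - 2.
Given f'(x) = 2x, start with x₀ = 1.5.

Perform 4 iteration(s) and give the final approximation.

f(x) = x² - 2
f'(x) = 2x
x₀ = 1.5

Newton-Raphson formula: x_{n+1} = x_n - f(x_n)/f'(x_n)

Iteration 1:
  f(1.500000) = 0.250000
  f'(1.500000) = 3.000000
  x_1 = 1.500000 - 0.250000/3.000000 = 1.416667
Iteration 2:
  f(1.416667) = 0.006944
  f'(1.416667) = 2.833333
  x_2 = 1.416667 - 0.006944/2.833333 = 1.414216
Iteration 3:
  f(1.414216) = 0.000006
  f'(1.414216) = 2.828431
  x_3 = 1.414216 - 0.000006/2.828431 = 1.414214
Iteration 4:
  f(1.414214) = 0.000000
  f'(1.414214) = 2.828427
  x_4 = 1.414214 - 0.000000/2.828427 = 1.414214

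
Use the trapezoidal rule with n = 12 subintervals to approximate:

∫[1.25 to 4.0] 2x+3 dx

f(x) = 2x+3
a = 1.25, b = 4.0, n = 12
h = (b - a)/n = 0.229167

Trapezoidal rule: (h/2)[f(x₀) + 2f(x₁) + 2f(x₂) + ... + f(xₙ)]

x_0 = 1.2500, f(x_0) = 5.500000, coefficient = 1
x_1 = 1.4792, f(x_1) = 5.958333, coefficient = 2
x_2 = 1.7083, f(x_2) = 6.416667, coefficient = 2
x_3 = 1.9375, f(x_3) = 6.875000, coefficient = 2
x_4 = 2.1667, f(x_4) = 7.333333, coefficient = 2
x_5 = 2.3958, f(x_5) = 7.791667, coefficient = 2
x_6 = 2.6250, f(x_6) = 8.250000, coefficient = 2
x_7 = 2.8542, f(x_7) = 8.708333, coefficient = 2
x_8 = 3.0833, f(x_8) = 9.166667, coefficient = 2
x_9 = 3.3125, f(x_9) = 9.625000, coefficient = 2
x_10 = 3.5417, f(x_10) = 10.083333, coefficient = 2
x_11 = 3.7708, f(x_11) = 10.541667, coefficient = 2
x_12 = 4.0000, f(x_12) = 11.000000, coefficient = 1

I ≈ (0.229167/2) × 198.000000 = 22.687500
Exact value: 22.687500
Error: 0.000000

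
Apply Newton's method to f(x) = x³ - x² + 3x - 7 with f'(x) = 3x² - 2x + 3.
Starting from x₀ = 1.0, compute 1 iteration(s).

f(x) = x³ - x² + 3x - 7
f'(x) = 3x² - 2x + 3
x₀ = 1.0

Newton-Raphson formula: x_{n+1} = x_n - f(x_n)/f'(x_n)

Iteration 1:
  f(1.000000) = -4.000000
  f'(1.000000) = 4.000000
  x_1 = 1.000000 - (-4.000000)/4.000000 = 2.000000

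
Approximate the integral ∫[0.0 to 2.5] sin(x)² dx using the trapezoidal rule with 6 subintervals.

f(x) = sin(x)²
a = 0.0, b = 2.5, n = 6
h = (b - a)/n = 0.416667

Trapezoidal rule: (h/2)[f(x₀) + 2f(x₁) + 2f(x₂) + ... + f(xₙ)]

x_0 = 0.0000, f(x_0) = 0.000000, coefficient = 1
x_1 = 0.4167, f(x_1) = 0.163794, coefficient = 2
x_2 = 0.8333, f(x_2) = 0.547862, coefficient = 2
x_3 = 1.2500, f(x_3) = 0.900572, coefficient = 2
x_4 = 1.6667, f(x_4) = 0.990837, coefficient = 2
x_5 = 2.0833, f(x_5) = 0.759518, coefficient = 2
x_6 = 2.5000, f(x_6) = 0.358169, coefficient = 1

I ≈ (0.416667/2) × 7.083333 = 1.475694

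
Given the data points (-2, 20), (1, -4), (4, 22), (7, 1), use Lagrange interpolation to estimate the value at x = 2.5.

Lagrange interpolation formula:
P(x) = Σ yᵢ × Lᵢ(x)
where Lᵢ(x) = Π_{j≠i} (x - xⱼ)/(xᵢ - xⱼ)

L_0(2.5) = (2.5 - 1)/(-2 - 1) × (2.5 - 4)/(-2 - 4) × (2.5 - 7)/(-2 - 7) = -0.062500
L_1(2.5) = (2.5 - (-2))/(1 - (-2)) × (2.5 - 4)/(1 - 4) × (2.5 - 7)/(1 - 7) = 0.562500
L_2(2.5) = (2.5 - (-2))/(4 - (-2)) × (2.5 - 1)/(4 - 1) × (2.5 - 7)/(4 - 7) = 0.562500
L_3(2.5) = (2.5 - (-2))/(7 - (-2)) × (2.5 - 1)/(7 - 1) × (2.5 - 4)/(7 - 4) = -0.062500

P(2.5) = 20×L_0(2.5) + (-4)×L_1(2.5) + 22×L_2(2.5) + 1×L_3(2.5)
P(2.5) = 8.812500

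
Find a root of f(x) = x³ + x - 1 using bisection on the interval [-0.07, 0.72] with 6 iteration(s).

f(x) = x³ + x - 1
Initial interval: [-0.07, 0.72]

Iteration 1:
  c_1 = (-0.070000 + 0.720000)/2 = 0.325000
  f(c_1) = f(0.325000) = -0.640672
  f(a) × f(c) ≥ 0, new interval: [0.325000, 0.720000]
Iteration 2:
  c_2 = (0.325000 + 0.720000)/2 = 0.522500
  f(c_2) = f(0.522500) = -0.334854
  f(a) × f(c) ≥ 0, new interval: [0.522500, 0.720000]
Iteration 3:
  c_3 = (0.522500 + 0.720000)/2 = 0.621250
  f(c_3) = f(0.621250) = -0.138978
  f(a) × f(c) ≥ 0, new interval: [0.621250, 0.720000]
Iteration 4:
  c_4 = (0.621250 + 0.720000)/2 = 0.670625
  f(c_4) = f(0.670625) = -0.027770
  f(a) × f(c) ≥ 0, new interval: [0.670625, 0.720000]
Iteration 5:
  c_5 = (0.670625 + 0.720000)/2 = 0.695312
  f(c_5) = f(0.695312) = 0.031468
  f(a) × f(c) < 0, new interval: [0.670625, 0.695312]
Iteration 6:
  c_6 = (0.670625 + 0.695312)/2 = 0.682969
  f(c_6) = f(0.682969) = 0.001537
  f(a) × f(c) < 0, new interval: [0.670625, 0.682969]

After 6 iteration(s), the approximation is c_6 = 0.682969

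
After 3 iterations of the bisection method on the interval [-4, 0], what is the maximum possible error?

Bisection error bound: |error| ≤ (b-a)/2^n
|error| ≤ (0 - (-4))/2^3 = 4/2^3
|error| ≤ 0.5000000000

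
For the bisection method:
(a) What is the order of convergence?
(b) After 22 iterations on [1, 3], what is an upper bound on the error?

(a) Bisection has linear (order 1) convergence; the error is halved each step.

(b) Error bound = (b-a)/2^n = (3 - 1)/2^{22}
    = 2/2^{22}

(a) 1 (linear); (b) error ≤ 4.77e-07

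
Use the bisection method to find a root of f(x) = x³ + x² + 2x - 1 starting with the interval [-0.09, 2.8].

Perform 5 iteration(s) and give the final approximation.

f(x) = x³ + x² + 2x - 1
Initial interval: [-0.09, 2.8]

Iteration 1:
  c_1 = (-0.090000 + 2.800000)/2 = 1.355000
  f(c_1) = f(1.355000) = 6.033839
  f(a) × f(c) < 0, new interval: [-0.090000, 1.355000]
Iteration 2:
  c_2 = (-0.090000 + 1.355000)/2 = 0.632500
  f(c_2) = f(0.632500) = 0.918092
  f(a) × f(c) < 0, new interval: [-0.090000, 0.632500]
Iteration 3:
  c_3 = (-0.090000 + 0.632500)/2 = 0.271250
  f(c_3) = f(0.271250) = -0.363966
  f(a) × f(c) ≥ 0, new interval: [0.271250, 0.632500]
Iteration 4:
  c_4 = (0.271250 + 0.632500)/2 = 0.451875
  f(c_4) = f(0.451875) = 0.200210
  f(a) × f(c) < 0, new interval: [0.271250, 0.451875]
Iteration 5:
  c_5 = (0.271250 + 0.451875)/2 = 0.361563
  f(c_5) = f(0.361563) = -0.098881
  f(a) × f(c) ≥ 0, new interval: [0.361563, 0.451875]

After 5 iteration(s), the approximation is c_5 = 0.361563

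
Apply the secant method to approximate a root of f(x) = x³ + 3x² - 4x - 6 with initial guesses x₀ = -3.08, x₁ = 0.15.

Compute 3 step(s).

f(x) = x³ + 3x² - 4x - 6
x₀ = -3.08, x₁ = 0.15

Secant formula: x_{n+1} = x_n - f(x_n)(x_n - x_{n-1})/(f(x_n) - f(x_{n-1}))

Iteration 1:
  f(-3.080000) = 5.561088
  f(0.150000) = -6.529125
  x_2 = 0.150000 - (-6.529125)×(0.150000 - (-3.080000))/(-6.529125 - 5.561088)
       = -1.594310
Iteration 2:
  f(0.150000) = -6.529125
  f(-1.594310) = 3.950254
  x_3 = -1.594310 - 3.950254×(-1.594310 - 0.150000)/(3.950254 - (-6.529125))
       = -0.936783
Iteration 3:
  f(-1.594310) = 3.950254
  f(-0.936783) = -0.442264
  x_4 = -0.936783 - (-0.442264)×(-0.936783 - (-1.594310))/(-0.442264 - 3.950254)
       = -1.002987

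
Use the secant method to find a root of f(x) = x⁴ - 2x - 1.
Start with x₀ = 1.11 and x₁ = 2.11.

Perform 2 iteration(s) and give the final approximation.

f(x) = x⁴ - 2x - 1
x₀ = 1.11, x₁ = 2.11

Secant formula: x_{n+1} = x_n - f(x_n)(x_n - x_{n-1})/(f(x_n) - f(x_{n-1}))

Iteration 1:
  f(1.110000) = -1.701930
  f(2.110000) = 14.601194
  x_2 = 2.110000 - 14.601194×(2.110000 - 1.110000)/(14.601194 - (-1.701930))
       = 1.214393
Iteration 2:
  f(2.110000) = 14.601194
  f(1.214393) = -1.253898
  x_3 = 1.214393 - (-1.253898)×(1.214393 - 2.110000)/(-1.253898 - 14.601194)
       = 1.285222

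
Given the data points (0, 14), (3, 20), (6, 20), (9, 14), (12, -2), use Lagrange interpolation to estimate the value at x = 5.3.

Lagrange interpolation formula:
P(x) = Σ yᵢ × Lᵢ(x)
where Lᵢ(x) = Π_{j≠i} (x - xⱼ)/(xᵢ - xⱼ)

L_0(5.3) = (5.3 - 3)/(0 - 3) × (5.3 - 6)/(0 - 6) × (5.3 - 9)/(0 - 9) × (5.3 - 12)/(0 - 12) = -0.020531
L_1(5.3) = (5.3 - 0)/(3 - 0) × (5.3 - 6)/(3 - 6) × (5.3 - 9)/(3 - 9) × (5.3 - 12)/(3 - 12) = 0.189241
L_2(5.3) = (5.3 - 0)/(6 - 0) × (5.3 - 3)/(6 - 3) × (5.3 - 9)/(6 - 9) × (5.3 - 12)/(6 - 12) = 0.932685
L_3(5.3) = (5.3 - 0)/(9 - 0) × (5.3 - 3)/(9 - 3) × (5.3 - 6)/(9 - 6) × (5.3 - 12)/(9 - 12) = -0.117636
L_4(5.3) = (5.3 - 0)/(12 - 0) × (5.3 - 3)/(12 - 3) × (5.3 - 6)/(12 - 6) × (5.3 - 9)/(12 - 9) = 0.016241

P(5.3) = 14×L_0(5.3) + 20×L_1(5.3) + 20×L_2(5.3) + 14×L_3(5.3) + (-2)×L_4(5.3)
P(5.3) = 20.471703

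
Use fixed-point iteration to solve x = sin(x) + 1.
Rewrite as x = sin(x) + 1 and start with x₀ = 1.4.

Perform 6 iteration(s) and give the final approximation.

Equation: x = sin(x) + 1
Fixed-point form: x = sin(x) + 1
x₀ = 1.4

x_1 = g(1.400000) = 1.985450
x_2 = g(1.985450) = 1.915256
x_3 = g(1.915256) = 1.941258
x_4 = g(1.941258) = 1.932160
x_5 = g(1.932160) = 1.935415
x_6 = g(1.935415) = 1.934260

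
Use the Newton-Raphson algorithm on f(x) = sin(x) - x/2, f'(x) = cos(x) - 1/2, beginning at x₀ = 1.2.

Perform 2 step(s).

f(x) = sin(x) - x/2
f'(x) = cos(x) - 1/2
x₀ = 1.2

Newton-Raphson formula: x_{n+1} = x_n - f(x_n)/f'(x_n)

Iteration 1:
  f(1.200000) = 0.332039
  f'(1.200000) = -0.137642
  x_1 = 1.200000 - 0.332039/(-0.137642) = 3.612334
Iteration 2:
  f(3.612334) = -2.259714
  f'(3.612334) = -1.391232
  x_2 = 3.612334 - (-2.259714)/(-1.391232) = 1.988080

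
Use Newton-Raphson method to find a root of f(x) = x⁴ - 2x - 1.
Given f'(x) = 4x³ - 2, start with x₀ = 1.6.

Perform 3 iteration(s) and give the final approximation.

f(x) = x⁴ - 2x - 1
f'(x) = 4x³ - 2
x₀ = 1.6

Newton-Raphson formula: x_{n+1} = x_n - f(x_n)/f'(x_n)

Iteration 1:
  f(1.600000) = 2.353600
  f'(1.600000) = 14.384000
  x_1 = 1.600000 - 2.353600/14.384000 = 1.436374
Iteration 2:
  f(1.436374) = 0.383921
  f'(1.436374) = 9.853930
  x_2 = 1.436374 - 0.383921/9.853930 = 1.397413
Iteration 3:
  f(1.397413) = 0.018454
  f'(1.397413) = 8.915255
  x_3 = 1.397413 - 0.018454/8.915255 = 1.395343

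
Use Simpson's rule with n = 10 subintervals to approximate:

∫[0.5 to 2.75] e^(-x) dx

f(x) = e^(-x)
a = 0.5, b = 2.75, n = 10
h = (b - a)/n = 0.225000

Simpson's rule: (h/3)[f(x₀) + 4f(x₁) + 2f(x₂) + ... + f(xₙ)]

x_0 = 0.5000, f(x_0) = 0.606531, coefficient = 1
x_1 = 0.7250, f(x_1) = 0.484325, coefficient = 4
x_2 = 0.9500, f(x_2) = 0.386741, coefficient = 2
x_3 = 1.1750, f(x_3) = 0.308819, coefficient = 4
x_4 = 1.4000, f(x_4) = 0.246597, coefficient = 2
x_5 = 1.6250, f(x_5) = 0.196912, coefficient = 4
x_6 = 1.8500, f(x_6) = 0.157237, coefficient = 2
x_7 = 2.0750, f(x_7) = 0.125556, coefficient = 4
x_8 = 2.3000, f(x_8) = 0.100259, coefficient = 2
x_9 = 2.5250, f(x_9) = 0.080058, coefficient = 4
x_10 = 2.7500, f(x_10) = 0.063928, coefficient = 1

I ≈ (0.225000/3) × 7.234806 = 0.542610
Exact value: 0.542603
Error: 0.000008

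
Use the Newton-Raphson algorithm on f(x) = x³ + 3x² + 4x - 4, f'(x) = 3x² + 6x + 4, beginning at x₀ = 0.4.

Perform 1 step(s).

f(x) = x³ + 3x² + 4x - 4
f'(x) = 3x² + 6x + 4
x₀ = 0.4

Newton-Raphson formula: x_{n+1} = x_n - f(x_n)/f'(x_n)

Iteration 1:
  f(0.400000) = -1.856000
  f'(0.400000) = 6.880000
  x_1 = 0.400000 - (-1.856000)/6.880000 = 0.669767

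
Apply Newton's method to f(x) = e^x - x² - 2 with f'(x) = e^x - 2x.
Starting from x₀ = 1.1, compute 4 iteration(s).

f(x) = e^x - x² - 2
f'(x) = e^x - 2x
x₀ = 1.1

Newton-Raphson formula: x_{n+1} = x_n - f(x_n)/f'(x_n)

Iteration 1:
  f(1.100000) = -0.205834
  f'(1.100000) = 0.804166
  x_1 = 1.100000 - (-0.205834)/0.804166 = 1.355960
Iteration 2:
  f(1.355960) = 0.041856
  f'(1.355960) = 1.168564
  x_2 = 1.355960 - 0.041856/1.168564 = 1.320141
Iteration 3:
  f(1.320141) = 0.001177
  f'(1.320141) = 1.103667
  x_3 = 1.320141 - 0.001177/1.103667 = 1.319075
Iteration 4:
  f(1.319075) = 0.000001
  f'(1.319075) = 1.101810
  x_4 = 1.319075 - 0.000001/1.101810 = 1.319074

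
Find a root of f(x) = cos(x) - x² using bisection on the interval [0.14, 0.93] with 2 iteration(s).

f(x) = cos(x) - x²
Initial interval: [0.14, 0.93]

Iteration 1:
  c_1 = (0.140000 + 0.930000)/2 = 0.535000
  f(c_1) = f(0.535000) = 0.574044
  f(a) × f(c) ≥ 0, new interval: [0.535000, 0.930000]
Iteration 2:
  c_2 = (0.535000 + 0.930000)/2 = 0.732500
  f(c_2) = f(0.732500) = 0.206949
  f(a) × f(c) ≥ 0, new interval: [0.732500, 0.930000]

After 2 iteration(s), the approximation is c_2 = 0.732500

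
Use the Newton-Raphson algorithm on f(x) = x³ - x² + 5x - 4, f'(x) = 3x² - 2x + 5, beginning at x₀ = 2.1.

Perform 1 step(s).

f(x) = x³ - x² + 5x - 4
f'(x) = 3x² - 2x + 5
x₀ = 2.1

Newton-Raphson formula: x_{n+1} = x_n - f(x_n)/f'(x_n)

Iteration 1:
  f(2.100000) = 11.351000
  f'(2.100000) = 14.030000
  x_1 = 2.100000 - 11.351000/14.030000 = 1.290948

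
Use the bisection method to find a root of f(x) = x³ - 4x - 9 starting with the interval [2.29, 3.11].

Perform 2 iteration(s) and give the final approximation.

f(x) = x³ - 4x - 9
Initial interval: [2.29, 3.11]

Iteration 1:
  c_1 = (2.290000 + 3.110000)/2 = 2.700000
  f(c_1) = f(2.700000) = -0.117000
  f(a) × f(c) ≥ 0, new interval: [2.700000, 3.110000]
Iteration 2:
  c_2 = (2.700000 + 3.110000)/2 = 2.905000
  f(c_2) = f(2.905000) = 3.895368
  f(a) × f(c) < 0, new interval: [2.700000, 2.905000]

After 2 iteration(s), the approximation is c_2 = 2.905000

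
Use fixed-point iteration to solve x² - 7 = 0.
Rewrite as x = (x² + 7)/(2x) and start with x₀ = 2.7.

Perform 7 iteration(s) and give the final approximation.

Equation: x² - 7 = 0
Fixed-point form: x = (x² + 7)/(2x)
x₀ = 2.7

x_1 = g(2.700000) = 2.646296
x_2 = g(2.646296) = 2.645751
x_3 = g(2.645751) = 2.645751
x_4 = g(2.645751) = 2.645751
x_5 = g(2.645751) = 2.645751
x_6 = g(2.645751) = 2.645751
x_7 = g(2.645751) = 2.645751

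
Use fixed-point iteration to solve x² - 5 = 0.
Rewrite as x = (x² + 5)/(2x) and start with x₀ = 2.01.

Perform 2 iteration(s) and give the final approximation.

Equation: x² - 5 = 0
Fixed-point form: x = (x² + 5)/(2x)
x₀ = 2.01

x_1 = g(2.010000) = 2.248781
x_2 = g(2.248781) = 2.236104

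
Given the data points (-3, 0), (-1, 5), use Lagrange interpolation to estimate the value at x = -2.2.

Lagrange interpolation formula:
P(x) = Σ yᵢ × Lᵢ(x)
where Lᵢ(x) = Π_{j≠i} (x - xⱼ)/(xᵢ - xⱼ)

L_0(-2.2) = (-2.2 - (-1))/(-3 - (-1)) = 0.600000
L_1(-2.2) = (-2.2 - (-3))/(-1 - (-3)) = 0.400000

P(-2.2) = 0×L_0(-2.2) + 5×L_1(-2.2)
P(-2.2) = 2.000000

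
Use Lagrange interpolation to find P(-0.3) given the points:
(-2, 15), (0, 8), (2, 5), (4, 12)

Lagrange interpolation formula:
P(x) = Σ yᵢ × Lᵢ(x)
where Lᵢ(x) = Π_{j≠i} (x - xⱼ)/(xᵢ - xⱼ)

L_0(-0.3) = (-0.3 - 0)/(-2 - 0) × (-0.3 - 2)/(-2 - 2) × (-0.3 - 4)/(-2 - 4) = 0.061812
L_1(-0.3) = (-0.3 - (-2))/(0 - (-2)) × (-0.3 - 2)/(0 - 2) × (-0.3 - 4)/(0 - 4) = 1.050812
L_2(-0.3) = (-0.3 - (-2))/(2 - (-2)) × (-0.3 - 0)/(2 - 0) × (-0.3 - 4)/(2 - 4) = -0.137063
L_3(-0.3) = (-0.3 - (-2))/(4 - (-2)) × (-0.3 - 0)/(4 - 0) × (-0.3 - 2)/(4 - 2) = 0.024437

P(-0.3) = 15×L_0(-0.3) + 8×L_1(-0.3) + 5×L_2(-0.3) + 12×L_3(-0.3)
P(-0.3) = 8.941625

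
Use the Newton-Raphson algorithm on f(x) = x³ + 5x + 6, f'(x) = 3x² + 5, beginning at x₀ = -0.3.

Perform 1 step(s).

f(x) = x³ + 5x + 6
f'(x) = 3x² + 5
x₀ = -0.3

Newton-Raphson formula: x_{n+1} = x_n - f(x_n)/f'(x_n)

Iteration 1:
  f(-0.300000) = 4.473000
  f'(-0.300000) = 5.270000
  x_1 = -0.300000 - 4.473000/5.270000 = -1.148767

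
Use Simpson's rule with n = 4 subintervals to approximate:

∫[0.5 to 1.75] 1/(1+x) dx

f(x) = 1/(1+x)
a = 0.5, b = 1.75, n = 4
h = (b - a)/n = 0.312500

Simpson's rule: (h/3)[f(x₀) + 4f(x₁) + 2f(x₂) + ... + f(xₙ)]

x_0 = 0.5000, f(x_0) = 0.666667, coefficient = 1
x_1 = 0.8125, f(x_1) = 0.551724, coefficient = 4
x_2 = 1.1250, f(x_2) = 0.470588, coefficient = 2
x_3 = 1.4375, f(x_3) = 0.410256, coefficient = 4
x_4 = 1.7500, f(x_4) = 0.363636, coefficient = 1

I ≈ (0.312500/3) × 5.819402 = 0.606188
Exact value: 0.606136
Error: 0.000052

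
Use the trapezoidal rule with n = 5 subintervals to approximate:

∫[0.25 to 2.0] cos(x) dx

f(x) = cos(x)
a = 0.25, b = 2.0, n = 5
h = (b - a)/n = 0.350000

Trapezoidal rule: (h/2)[f(x₀) + 2f(x₁) + 2f(x₂) + ... + f(xₙ)]

x_0 = 0.2500, f(x_0) = 0.968912, coefficient = 1
x_1 = 0.6000, f(x_1) = 0.825336, coefficient = 2
x_2 = 0.9500, f(x_2) = 0.581683, coefficient = 2
x_3 = 1.3000, f(x_3) = 0.267499, coefficient = 2
x_4 = 1.6500, f(x_4) = -0.079121, coefficient = 2
x_5 = 2.0000, f(x_5) = -0.416147, coefficient = 1

I ≈ (0.350000/2) × 3.743559 = 0.655123
Exact value: 0.661893
Error: 0.006771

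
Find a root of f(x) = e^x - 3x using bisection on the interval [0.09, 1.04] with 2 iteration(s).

f(x) = e^x - 3x
Initial interval: [0.09, 1.04]

Iteration 1:
  c_1 = (0.090000 + 1.040000)/2 = 0.565000
  f(c_1) = f(0.565000) = 0.064448
  f(a) × f(c) ≥ 0, new interval: [0.565000, 1.040000]
Iteration 2:
  c_2 = (0.565000 + 1.040000)/2 = 0.802500
  f(c_2) = f(0.802500) = -0.176388
  f(a) × f(c) < 0, new interval: [0.565000, 0.802500]

After 2 iteration(s), the approximation is c_2 = 0.802500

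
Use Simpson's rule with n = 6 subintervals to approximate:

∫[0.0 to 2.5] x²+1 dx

f(x) = x²+1
a = 0.0, b = 2.5, n = 6
h = (b - a)/n = 0.416667

Simpson's rule: (h/3)[f(x₀) + 4f(x₁) + 2f(x₂) + ... + f(xₙ)]

x_0 = 0.0000, f(x_0) = 1.000000, coefficient = 1
x_1 = 0.4167, f(x_1) = 1.173611, coefficient = 4
x_2 = 0.8333, f(x_2) = 1.694444, coefficient = 2
x_3 = 1.2500, f(x_3) = 2.562500, coefficient = 4
x_4 = 1.6667, f(x_4) = 3.777778, coefficient = 2
x_5 = 2.0833, f(x_5) = 5.340278, coefficient = 4
x_6 = 2.5000, f(x_6) = 7.250000, coefficient = 1

I ≈ (0.416667/3) × 55.500000 = 7.708333
Exact value: 7.708333
Error: 0.000000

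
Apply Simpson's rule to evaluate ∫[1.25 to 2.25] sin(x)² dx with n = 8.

f(x) = sin(x)²
a = 1.25, b = 2.25, n = 8
h = (b - a)/n = 0.125000

Simpson's rule: (h/3)[f(x₀) + 4f(x₁) + 2f(x₂) + ... + f(xₙ)]

x_0 = 1.2500, f(x_0) = 0.900572, coefficient = 1
x_1 = 1.3750, f(x_1) = 0.962151, coefficient = 4
x_2 = 1.5000, f(x_2) = 0.994996, coefficient = 2
x_3 = 1.6250, f(x_3) = 0.997065, coefficient = 4
x_4 = 1.7500, f(x_4) = 0.968228, coefficient = 2
x_5 = 1.8750, f(x_5) = 0.910280, coefficient = 4
x_6 = 2.0000, f(x_6) = 0.826822, coefficient = 2
x_7 = 2.1250, f(x_7) = 0.723044, coefficient = 4
x_8 = 2.2500, f(x_8) = 0.605398, coefficient = 1

I ≈ (0.125000/3) × 21.456220 = 0.894009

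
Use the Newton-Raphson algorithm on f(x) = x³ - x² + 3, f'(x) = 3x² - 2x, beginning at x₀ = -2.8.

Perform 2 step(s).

f(x) = x³ - x² + 3
f'(x) = 3x² - 2x
x₀ = -2.8

Newton-Raphson formula: x_{n+1} = x_n - f(x_n)/f'(x_n)

Iteration 1:
  f(-2.800000) = -26.792000
  f'(-2.800000) = 29.120000
  x_1 = -2.800000 - (-26.792000)/29.120000 = -1.879945
Iteration 2:
  f(-1.879945) = -7.178283
  f'(-1.879945) = 14.362470
  x_2 = -1.879945 - (-7.178283)/14.362470 = -1.380151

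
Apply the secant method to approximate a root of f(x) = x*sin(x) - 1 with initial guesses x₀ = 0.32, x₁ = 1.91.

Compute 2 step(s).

f(x) = x*sin(x) - 1
x₀ = 0.32, x₁ = 1.91

Secant formula: x_{n+1} = x_n - f(x_n)(x_n - x_{n-1})/(f(x_n) - f(x_{n-1}))

Iteration 1:
  f(0.320000) = -0.899339
  f(1.910000) = 0.801168
  x_2 = 1.910000 - 0.801168×(1.910000 - 0.320000)/(0.801168 - (-0.899339))
       = 1.160896
Iteration 2:
  f(1.910000) = 0.801168
  f(1.160896) = 0.064727
  x_3 = 1.160896 - 0.064727×(1.160896 - 1.910000)/(0.064727 - 0.801168)
       = 1.095055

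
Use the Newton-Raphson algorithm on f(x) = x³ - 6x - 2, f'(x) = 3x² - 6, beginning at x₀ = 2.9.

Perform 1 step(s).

f(x) = x³ - 6x - 2
f'(x) = 3x² - 6
x₀ = 2.9

Newton-Raphson formula: x_{n+1} = x_n - f(x_n)/f'(x_n)

Iteration 1:
  f(2.900000) = 4.989000
  f'(2.900000) = 19.230000
  x_1 = 2.900000 - 4.989000/19.230000 = 2.640562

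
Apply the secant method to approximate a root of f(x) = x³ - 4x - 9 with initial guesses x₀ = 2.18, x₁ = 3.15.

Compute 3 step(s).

f(x) = x³ - 4x - 9
x₀ = 2.18, x₁ = 3.15

Secant formula: x_{n+1} = x_n - f(x_n)(x_n - x_{n-1})/(f(x_n) - f(x_{n-1}))

Iteration 1:
  f(2.180000) = -7.359768
  f(3.150000) = 9.655875
  x_2 = 3.150000 - 9.655875×(3.150000 - 2.180000)/(9.655875 - (-7.359768))
       = 2.599554
Iteration 2:
  f(3.150000) = 9.655875
  f(2.599554) = -1.831265
  x_3 = 2.599554 - (-1.831265)×(2.599554 - 3.150000)/(-1.831265 - 9.655875)
       = 2.687305
Iteration 3:
  f(2.599554) = -1.831265
  f(2.687305) = -0.342555
  x_4 = 2.687305 - (-0.342555)×(2.687305 - 2.599554)/(-0.342555 - (-1.831265))
       = 2.707497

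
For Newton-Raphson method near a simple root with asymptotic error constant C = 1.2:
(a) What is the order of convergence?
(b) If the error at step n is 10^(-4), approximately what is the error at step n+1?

(a) Newton-Raphson has quadratic (order 2) convergence near simple roots.
    This means |e_{n+1}| ≈ C|e_n|².

(b) With |e_n| = 10^(-4) and C = 1.2:
    |e_{n+1}| ≈ 1.2 × (10^(-4))² = 1.2 × 10^(-8)

(a) 2 (quadratic); (b) |e_{n+1}| ≈ 1.200e-08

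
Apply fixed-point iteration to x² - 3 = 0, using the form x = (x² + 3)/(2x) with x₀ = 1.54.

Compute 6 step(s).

Equation: x² - 3 = 0
Fixed-point form: x = (x² + 3)/(2x)
x₀ = 1.54

x_1 = g(1.540000) = 1.744026
x_2 = g(1.744026) = 1.732092
x_3 = g(1.732092) = 1.732051
x_4 = g(1.732051) = 1.732051
x_5 = g(1.732051) = 1.732051
x_6 = g(1.732051) = 1.732051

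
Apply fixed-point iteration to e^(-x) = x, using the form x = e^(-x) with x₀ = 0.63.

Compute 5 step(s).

Equation: e^(-x) = x
Fixed-point form: x = e^(-x)
x₀ = 0.63

x_1 = g(0.630000) = 0.532592
x_2 = g(0.532592) = 0.587081
x_3 = g(0.587081) = 0.555948
x_4 = g(0.555948) = 0.573529
x_5 = g(0.573529) = 0.563533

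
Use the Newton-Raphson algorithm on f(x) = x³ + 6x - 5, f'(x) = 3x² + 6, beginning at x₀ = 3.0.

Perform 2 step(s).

f(x) = x³ + 6x - 5
f'(x) = 3x² + 6
x₀ = 3.0

Newton-Raphson formula: x_{n+1} = x_n - f(x_n)/f'(x_n)

Iteration 1:
  f(3.000000) = 40.000000
  f'(3.000000) = 33.000000
  x_1 = 3.000000 - 40.000000/33.000000 = 1.787879
Iteration 2:
  f(1.787879) = 11.442246
  f'(1.787879) = 15.589532
  x_2 = 1.787879 - 11.442246/15.589532 = 1.053909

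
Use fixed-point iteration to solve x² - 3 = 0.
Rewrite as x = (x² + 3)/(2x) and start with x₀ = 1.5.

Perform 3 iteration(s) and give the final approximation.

Equation: x² - 3 = 0
Fixed-point form: x = (x² + 3)/(2x)
x₀ = 1.5

x_1 = g(1.500000) = 1.750000
x_2 = g(1.750000) = 1.732143
x_3 = g(1.732143) = 1.732051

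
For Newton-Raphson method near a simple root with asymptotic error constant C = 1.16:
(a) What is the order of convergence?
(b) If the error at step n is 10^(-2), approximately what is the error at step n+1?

(a) Newton-Raphson has quadratic (order 2) convergence near simple roots.
    This means |e_{n+1}| ≈ C|e_n|².

(b) With |e_n| = 10^(-2) and C = 1.16:
    |e_{n+1}| ≈ 1.16 × (10^(-2))² = 1.16 × 10^(-4)

(a) 2 (quadratic); (b) |e_{n+1}| ≈ 1.160e-04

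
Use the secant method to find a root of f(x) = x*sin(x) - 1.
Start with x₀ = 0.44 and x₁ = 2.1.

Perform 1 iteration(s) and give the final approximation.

f(x) = x*sin(x) - 1
x₀ = 0.44, x₁ = 2.1

Secant formula: x_{n+1} = x_n - f(x_n)(x_n - x_{n-1})/(f(x_n) - f(x_{n-1}))

Iteration 1:
  f(0.440000) = -0.812587
  f(2.100000) = 0.812740
  x_2 = 2.100000 - 0.812740×(2.100000 - 0.440000)/(0.812740 - (-0.812587))
       = 1.269922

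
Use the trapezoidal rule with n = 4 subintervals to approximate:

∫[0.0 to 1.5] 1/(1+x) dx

f(x) = 1/(1+x)
a = 0.0, b = 1.5, n = 4
h = (b - a)/n = 0.375000

Trapezoidal rule: (h/2)[f(x₀) + 2f(x₁) + 2f(x₂) + ... + f(xₙ)]

x_0 = 0.0000, f(x_0) = 1.000000, coefficient = 1
x_1 = 0.3750, f(x_1) = 0.727273, coefficient = 2
x_2 = 0.7500, f(x_2) = 0.571429, coefficient = 2
x_3 = 1.1250, f(x_3) = 0.470588, coefficient = 2
x_4 = 1.5000, f(x_4) = 0.400000, coefficient = 1

I ≈ (0.375000/2) × 4.938579 = 0.925984
Exact value: 0.916291
Error: 0.009693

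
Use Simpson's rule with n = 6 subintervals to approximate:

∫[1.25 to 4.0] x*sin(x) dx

f(x) = x*sin(x)
a = 1.25, b = 4.0, n = 6
h = (b - a)/n = 0.458333

Simpson's rule: (h/3)[f(x₀) + 4f(x₁) + 2f(x₂) + ... + f(xₙ)]

x_0 = 1.2500, f(x_0) = 1.186231, coefficient = 1
x_1 = 1.7083, f(x_1) = 1.692201, coefficient = 4
x_2 = 2.1667, f(x_2) = 1.793264, coefficient = 2
x_3 = 2.6250, f(x_3) = 1.296541, coefficient = 4
x_4 = 3.0833, f(x_4) = 0.179531, coefficient = 2
x_5 = 3.5417, f(x_5) = -1.379431, coefficient = 4
x_6 = 4.0000, f(x_6) = -3.027210, coefficient = 1

I ≈ (0.458333/3) × 8.541853 = 1.305005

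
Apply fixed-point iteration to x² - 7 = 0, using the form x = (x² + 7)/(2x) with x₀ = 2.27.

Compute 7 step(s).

Equation: x² - 7 = 0
Fixed-point form: x = (x² + 7)/(2x)
x₀ = 2.27

x_1 = g(2.270000) = 2.676850
x_2 = g(2.676850) = 2.645932
x_3 = g(2.645932) = 2.645751
x_4 = g(2.645751) = 2.645751
x_5 = g(2.645751) = 2.645751
x_6 = g(2.645751) = 2.645751
x_7 = g(2.645751) = 2.645751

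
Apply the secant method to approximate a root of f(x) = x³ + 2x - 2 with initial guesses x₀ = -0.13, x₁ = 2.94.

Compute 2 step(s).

f(x) = x³ + 2x - 2
x₀ = -0.13, x₁ = 2.94

Secant formula: x_{n+1} = x_n - f(x_n)(x_n - x_{n-1})/(f(x_n) - f(x_{n-1}))

Iteration 1:
  f(-0.130000) = -2.262197
  f(2.940000) = 29.292184
  x_2 = 2.940000 - 29.292184×(2.940000 - (-0.130000))/(29.292184 - (-2.262197))
       = 0.090094
Iteration 2:
  f(2.940000) = 29.292184
  f(0.090094) = -1.819080
  x_3 = 0.090094 - (-1.819080)×(0.090094 - 2.940000)/(-1.819080 - 29.292184)
       = 0.256729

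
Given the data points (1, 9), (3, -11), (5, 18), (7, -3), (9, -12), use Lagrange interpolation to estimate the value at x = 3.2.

Lagrange interpolation formula:
P(x) = Σ yᵢ × Lᵢ(x)
where Lᵢ(x) = Π_{j≠i} (x - xⱼ)/(xᵢ - xⱼ)

L_0(3.2) = (3.2 - 3)/(1 - 3) × (3.2 - 5)/(1 - 5) × (3.2 - 7)/(1 - 7) × (3.2 - 9)/(1 - 9) = -0.020663
L_1(3.2) = (3.2 - 1)/(3 - 1) × (3.2 - 5)/(3 - 5) × (3.2 - 7)/(3 - 7) × (3.2 - 9)/(3 - 9) = 0.909150
L_2(3.2) = (3.2 - 1)/(5 - 1) × (3.2 - 3)/(5 - 3) × (3.2 - 7)/(5 - 7) × (3.2 - 9)/(5 - 9) = 0.151525
L_3(3.2) = (3.2 - 1)/(7 - 1) × (3.2 - 3)/(7 - 3) × (3.2 - 5)/(7 - 5) × (3.2 - 9)/(7 - 9) = -0.047850
L_4(3.2) = (3.2 - 1)/(9 - 1) × (3.2 - 3)/(9 - 3) × (3.2 - 5)/(9 - 5) × (3.2 - 7)/(9 - 7) = 0.007838

P(3.2) = 9×L_0(3.2) + (-11)×L_1(3.2) + 18×L_2(3.2) + (-3)×L_3(3.2) + (-12)×L_4(3.2)
P(3.2) = -7.409662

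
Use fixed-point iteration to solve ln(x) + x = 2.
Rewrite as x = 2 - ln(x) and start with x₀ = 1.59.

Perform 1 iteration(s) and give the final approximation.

Equation: ln(x) + x = 2
Fixed-point form: x = 2 - ln(x)
x₀ = 1.59

x_1 = g(1.590000) = 1.536266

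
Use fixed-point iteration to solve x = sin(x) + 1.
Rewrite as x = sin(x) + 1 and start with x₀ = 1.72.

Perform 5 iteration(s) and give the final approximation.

Equation: x = sin(x) + 1
Fixed-point form: x = sin(x) + 1
x₀ = 1.72

x_1 = g(1.720000) = 1.988890
x_2 = g(1.988890) = 1.913865
x_3 = g(1.913865) = 1.941727
x_4 = g(1.941727) = 1.931990
x_5 = g(1.931990) = 1.935476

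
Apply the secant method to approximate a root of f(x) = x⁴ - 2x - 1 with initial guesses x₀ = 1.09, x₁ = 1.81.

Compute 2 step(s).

f(x) = x⁴ - 2x - 1
x₀ = 1.09, x₁ = 1.81

Secant formula: x_{n+1} = x_n - f(x_n)(x_n - x_{n-1})/(f(x_n) - f(x_{n-1}))

Iteration 1:
  f(1.090000) = -1.768418
  f(1.810000) = 6.112831
  x_2 = 1.810000 - 6.112831×(1.810000 - 1.090000)/(6.112831 - (-1.768418))
       = 1.251556
Iteration 2:
  f(1.810000) = 6.112831
  f(1.251556) = -1.049528
  x_3 = 1.251556 - (-1.049528)×(1.251556 - 1.810000)/(-1.049528 - 6.112831)
       = 1.333387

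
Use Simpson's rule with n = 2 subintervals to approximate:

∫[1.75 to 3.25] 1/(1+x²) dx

f(x) = 1/(1+x²)
a = 1.75, b = 3.25, n = 2
h = (b - a)/n = 0.750000

Simpson's rule: (h/3)[f(x₀) + 4f(x₁) + 2f(x₂) + ... + f(xₙ)]

x_0 = 1.7500, f(x_0) = 0.246154, coefficient = 1
x_1 = 2.5000, f(x_1) = 0.137931, coefficient = 4
x_2 = 3.2500, f(x_2) = 0.086486, coefficient = 1

I ≈ (0.750000/3) × 0.884364 = 0.221091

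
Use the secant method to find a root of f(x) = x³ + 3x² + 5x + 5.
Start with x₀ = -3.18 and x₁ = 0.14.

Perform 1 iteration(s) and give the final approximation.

f(x) = x³ + 3x² + 5x + 5
x₀ = -3.18, x₁ = 0.14

Secant formula: x_{n+1} = x_n - f(x_n)(x_n - x_{n-1})/(f(x_n) - f(x_{n-1}))

Iteration 1:
  f(-3.180000) = -12.720232
  f(0.140000) = 5.761544
  x_2 = 0.140000 - 5.761544×(0.140000 - (-3.180000))/(5.761544 - (-12.720232))
       = -0.894983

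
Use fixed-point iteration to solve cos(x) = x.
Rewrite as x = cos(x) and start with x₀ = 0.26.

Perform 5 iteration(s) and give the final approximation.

Equation: cos(x) = x
Fixed-point form: x = cos(x)
x₀ = 0.26

x_1 = g(0.260000) = 0.966390
x_2 = g(0.966390) = 0.568274
x_3 = g(0.568274) = 0.842831
x_4 = g(0.842831) = 0.665352
x_5 = g(0.665352) = 0.786700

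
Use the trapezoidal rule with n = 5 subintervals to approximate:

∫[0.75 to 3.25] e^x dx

f(x) = e^x
a = 0.75, b = 3.25, n = 5
h = (b - a)/n = 0.500000

Trapezoidal rule: (h/2)[f(x₀) + 2f(x₁) + 2f(x₂) + ... + f(xₙ)]

x_0 = 0.7500, f(x_0) = 2.117000, coefficient = 1
x_1 = 1.2500, f(x_1) = 3.490343, coefficient = 2
x_2 = 1.7500, f(x_2) = 5.754603, coefficient = 2
x_3 = 2.2500, f(x_3) = 9.487736, coefficient = 2
x_4 = 2.7500, f(x_4) = 15.642632, coefficient = 2
x_5 = 3.2500, f(x_5) = 25.790340, coefficient = 1

I ≈ (0.500000/2) × 96.657967 = 24.164492
Exact value: 23.673340
Error: 0.491152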